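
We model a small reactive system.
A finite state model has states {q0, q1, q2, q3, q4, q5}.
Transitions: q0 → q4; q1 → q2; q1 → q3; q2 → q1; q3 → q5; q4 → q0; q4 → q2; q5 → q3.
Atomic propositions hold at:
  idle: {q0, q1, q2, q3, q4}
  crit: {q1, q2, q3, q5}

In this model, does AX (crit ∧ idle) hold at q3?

No

Sat(crit ∧ idle) = {q1, q2, q3}
Sat(AX (crit ∧ idle)) = {s : every successor in {q1, q2, q3}} = {q1, q2, q5}
q3 ∉ Sat(AX (crit ∧ idle)) = {q1, q2, q5}, so the formula does not hold at q3.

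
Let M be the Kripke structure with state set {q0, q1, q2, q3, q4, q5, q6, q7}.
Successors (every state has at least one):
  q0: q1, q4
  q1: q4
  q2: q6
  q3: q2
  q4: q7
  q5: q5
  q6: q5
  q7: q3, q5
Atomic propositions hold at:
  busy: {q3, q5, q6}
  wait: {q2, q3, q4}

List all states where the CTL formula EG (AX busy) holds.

{q2, q5, q6, q7}

Sat(AX busy) = {s : every successor in {q3, q5, q6}} = {q2, q5, q6, q7}
EG (AX busy): greatest fixpoint, start Z0 = {q2, q5, q6, q7}, keep only states in Sat with some successor in Z. Already a fixed point.
Sat(EG (AX busy)) = {q2, q5, q6, q7}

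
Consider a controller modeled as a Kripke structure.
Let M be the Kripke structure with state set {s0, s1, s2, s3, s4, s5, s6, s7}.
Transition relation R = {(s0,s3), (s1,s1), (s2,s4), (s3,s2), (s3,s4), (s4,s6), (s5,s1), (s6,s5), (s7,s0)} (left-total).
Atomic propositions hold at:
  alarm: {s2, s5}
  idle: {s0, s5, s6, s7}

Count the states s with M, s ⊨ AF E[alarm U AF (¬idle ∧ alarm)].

Sat(¬idle) = {s1, s2, s3, s4}
Sat(¬idle ∧ alarm) = {s2}
AF (¬idle ∧ alarm): least fixpoint, start Z0 = {s2}, add states with every successor in Z. Already a fixed point.
Sat(AF (¬idle ∧ alarm)) = {s2}
E[alarm U AF (¬idle ∧ alarm)]: least fixpoint, start Z0 = Sat(AF (¬idle ∧ alarm)) = {s2}, add states in Sat(alarm) with some successor in Z. Already a fixed point.
Sat(E[alarm U AF (¬idle ∧ alarm)]) = {s2}
AF E[alarm U AF (¬idle ∧ alarm)]: least fixpoint, start Z0 = {s2}, add states with every successor in Z. Already a fixed point.
Sat(AF E[alarm U AF (¬idle ∧ alarm)]) = {s2}
|Sat(AF E[alarm U AF (¬idle ∧ alarm)])| = |{s2}| = 1.

1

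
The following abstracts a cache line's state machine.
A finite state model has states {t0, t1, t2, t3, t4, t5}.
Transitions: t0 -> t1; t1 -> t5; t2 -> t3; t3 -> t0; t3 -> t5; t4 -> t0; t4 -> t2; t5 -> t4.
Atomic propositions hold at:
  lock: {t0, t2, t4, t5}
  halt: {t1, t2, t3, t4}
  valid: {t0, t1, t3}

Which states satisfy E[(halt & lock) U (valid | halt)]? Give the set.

Sat(halt & lock) = {t2, t4}
Sat(valid | halt) = {t0, t1, t2, t3, t4}
E[(halt & lock) U (valid | halt)]: least fixpoint, start Z0 = Sat((valid | halt)) = {t0, t1, t2, t3, t4}, add states in Sat(halt & lock) with some successor in Z. Already a fixed point.
Sat(E[(halt & lock) U (valid | halt)]) = {t0, t1, t2, t3, t4}

{t0, t1, t2, t3, t4}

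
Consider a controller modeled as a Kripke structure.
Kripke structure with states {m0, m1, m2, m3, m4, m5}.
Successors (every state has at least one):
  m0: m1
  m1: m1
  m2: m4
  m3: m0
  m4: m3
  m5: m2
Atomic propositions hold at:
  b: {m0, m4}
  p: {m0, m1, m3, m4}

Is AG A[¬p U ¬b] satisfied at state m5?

No

Sat(¬p) = {m2, m5}
Sat(¬b) = {m1, m2, m3, m5}
A[¬p U ¬b]: least fixpoint, start Z0 = Sat(¬b) = {m1, m2, m3, m5}, add states in Sat(¬p) with every successor in Z. Already a fixed point.
Sat(A[¬p U ¬b]) = {m1, m2, m3, m5}
AG A[¬p U ¬b]: greatest fixpoint, start Z0 = {m1, m2, m3, m5}, keep only states in Sat with every successor in Z. Z1 = {m1, m5}; Z2 = {m1}; fixed.
Sat(AG A[¬p U ¬b]) = {m1}
m5 ∉ Sat(AG A[¬p U ¬b]) = {m1}, so the formula does not hold at m5.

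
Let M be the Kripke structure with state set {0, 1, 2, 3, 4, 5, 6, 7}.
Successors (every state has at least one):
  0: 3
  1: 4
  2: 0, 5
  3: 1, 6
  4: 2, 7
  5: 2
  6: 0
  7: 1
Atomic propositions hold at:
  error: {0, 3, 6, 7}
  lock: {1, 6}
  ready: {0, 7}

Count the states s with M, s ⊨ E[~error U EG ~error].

4

Sat(~error) = {1, 2, 4, 5}
EG ~error: greatest fixpoint, start Z0 = {1, 2, 4, 5}, keep only states in Sat with some successor in Z. Already a fixed point.
Sat(EG ~error) = {1, 2, 4, 5}
E[~error U EG ~error]: least fixpoint, start Z0 = Sat(EG ~error) = {1, 2, 4, 5}, add states in Sat(~error) with some successor in Z. Already a fixed point.
Sat(E[~error U EG ~error]) = {1, 2, 4, 5}
|Sat(E[~error U EG ~error])| = |{1, 2, 4, 5}| = 4.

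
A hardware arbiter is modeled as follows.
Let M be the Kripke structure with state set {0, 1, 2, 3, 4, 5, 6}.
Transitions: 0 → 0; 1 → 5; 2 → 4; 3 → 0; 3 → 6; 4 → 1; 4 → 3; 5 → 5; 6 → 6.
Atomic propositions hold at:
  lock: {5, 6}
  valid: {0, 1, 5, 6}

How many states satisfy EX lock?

4

Sat(EX lock) = {s : some successor in {5, 6}} = {1, 3, 5, 6}
|Sat(EX lock)| = |{1, 3, 5, 6}| = 4.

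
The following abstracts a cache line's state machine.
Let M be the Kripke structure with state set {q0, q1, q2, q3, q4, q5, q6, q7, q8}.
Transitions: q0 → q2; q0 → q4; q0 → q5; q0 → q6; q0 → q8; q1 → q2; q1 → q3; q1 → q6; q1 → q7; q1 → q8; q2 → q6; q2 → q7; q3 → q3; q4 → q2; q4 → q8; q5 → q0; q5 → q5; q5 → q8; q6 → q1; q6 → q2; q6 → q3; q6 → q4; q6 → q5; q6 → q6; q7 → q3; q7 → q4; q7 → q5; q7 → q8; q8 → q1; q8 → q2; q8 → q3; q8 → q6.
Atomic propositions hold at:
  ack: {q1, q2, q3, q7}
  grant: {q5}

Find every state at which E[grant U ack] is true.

{q1, q2, q3, q7}

E[grant U ack]: least fixpoint, start Z0 = Sat(ack) = {q1, q2, q3, q7}, add states in Sat(grant) with some successor in Z. Already a fixed point.
Sat(E[grant U ack]) = {q1, q2, q3, q7}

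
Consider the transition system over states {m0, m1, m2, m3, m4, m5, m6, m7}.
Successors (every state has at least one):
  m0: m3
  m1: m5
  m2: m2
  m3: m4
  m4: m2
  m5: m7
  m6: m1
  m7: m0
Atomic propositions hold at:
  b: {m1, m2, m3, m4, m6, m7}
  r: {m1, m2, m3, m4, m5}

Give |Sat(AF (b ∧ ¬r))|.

Sat(¬r) = {m0, m6, m7}
Sat(b ∧ ¬r) = {m6, m7}
AF (b ∧ ¬r): least fixpoint, start Z0 = {m6, m7}, add states with every successor in Z. Z1 = {m5, m6, m7}; Z2 = {m1, m5, m6, m7}; fixed.
Sat(AF (b ∧ ¬r)) = {m1, m5, m6, m7}
|Sat(AF (b ∧ ¬r))| = |{m1, m5, m6, m7}| = 4.

4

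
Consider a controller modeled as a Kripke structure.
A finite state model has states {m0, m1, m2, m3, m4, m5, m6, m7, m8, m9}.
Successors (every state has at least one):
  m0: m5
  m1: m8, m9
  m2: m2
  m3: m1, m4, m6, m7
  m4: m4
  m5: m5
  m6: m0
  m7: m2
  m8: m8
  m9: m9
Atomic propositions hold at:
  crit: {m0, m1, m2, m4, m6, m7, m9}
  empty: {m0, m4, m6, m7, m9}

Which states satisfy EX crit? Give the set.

{m1, m2, m3, m4, m6, m7, m9}

Sat(EX crit) = {s : some successor in {m0, m1, m2, m4, m6, m7, m9}} = {m1, m2, m3, m4, m6, m7, m9}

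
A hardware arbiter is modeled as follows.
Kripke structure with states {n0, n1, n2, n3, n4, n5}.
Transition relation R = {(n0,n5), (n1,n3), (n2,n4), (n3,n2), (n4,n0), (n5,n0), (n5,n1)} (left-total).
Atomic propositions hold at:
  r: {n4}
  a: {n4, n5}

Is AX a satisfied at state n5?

No

Sat(AX a) = {s : every successor in {n4, n5}} = {n0, n2}
n5 ∉ Sat(AX a) = {n0, n2}, so the formula does not hold at n5.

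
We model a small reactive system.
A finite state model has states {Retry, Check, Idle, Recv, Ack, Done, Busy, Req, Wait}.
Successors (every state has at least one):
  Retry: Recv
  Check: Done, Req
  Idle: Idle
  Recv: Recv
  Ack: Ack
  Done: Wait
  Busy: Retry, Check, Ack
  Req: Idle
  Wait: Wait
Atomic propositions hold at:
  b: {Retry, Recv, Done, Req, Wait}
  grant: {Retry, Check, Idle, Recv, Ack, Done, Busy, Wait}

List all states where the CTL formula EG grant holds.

EG grant: greatest fixpoint, start Z0 = {Retry, Check, Idle, Recv, Ack, Done, Busy, Wait}, keep only states in Sat with some successor in Z. Already a fixed point.
Sat(EG grant) = {Retry, Check, Idle, Recv, Ack, Done, Busy, Wait}

{Retry, Check, Idle, Recv, Ack, Done, Busy, Wait}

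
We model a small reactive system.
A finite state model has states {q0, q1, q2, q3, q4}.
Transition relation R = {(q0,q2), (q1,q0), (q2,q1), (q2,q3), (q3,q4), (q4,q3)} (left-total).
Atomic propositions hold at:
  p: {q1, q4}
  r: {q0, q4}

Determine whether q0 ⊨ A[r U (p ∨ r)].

Sat(p ∨ r) = {q0, q1, q4}
A[r U (p ∨ r)]: least fixpoint, start Z0 = Sat((p ∨ r)) = {q0, q1, q4}, add states in Sat(r) with every successor in Z. Already a fixed point.
Sat(A[r U (p ∨ r)]) = {q0, q1, q4}
q0 ∈ Sat(A[r U (p ∨ r)]) = {q0, q1, q4}, so the formula holds at q0.

Yes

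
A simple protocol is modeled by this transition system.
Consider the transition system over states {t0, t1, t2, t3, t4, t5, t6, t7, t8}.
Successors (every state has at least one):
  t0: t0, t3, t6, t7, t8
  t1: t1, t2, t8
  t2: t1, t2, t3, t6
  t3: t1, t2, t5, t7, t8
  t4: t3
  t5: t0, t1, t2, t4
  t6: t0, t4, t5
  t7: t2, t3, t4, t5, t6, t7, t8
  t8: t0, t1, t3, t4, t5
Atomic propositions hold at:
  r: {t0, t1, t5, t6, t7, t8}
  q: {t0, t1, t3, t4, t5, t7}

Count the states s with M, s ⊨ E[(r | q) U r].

Sat(r | q) = {t0, t1, t3, t4, t5, t6, t7, t8}
E[(r | q) U r]: least fixpoint, start Z0 = Sat(r) = {t0, t1, t5, t6, t7, t8}, add states in Sat(r | q) with some successor in Z. Z1 = {t0, t1, t3, t5, t6, t7, t8}; Z2 = {t0, t1, t3, t4, t5, t6, t7, t8}; fixed.
Sat(E[(r | q) U r]) = {t0, t1, t3, t4, t5, t6, t7, t8}
|Sat(E[(r | q) U r])| = |{t0, t1, t3, t4, t5, t6, t7, t8}| = 8.

8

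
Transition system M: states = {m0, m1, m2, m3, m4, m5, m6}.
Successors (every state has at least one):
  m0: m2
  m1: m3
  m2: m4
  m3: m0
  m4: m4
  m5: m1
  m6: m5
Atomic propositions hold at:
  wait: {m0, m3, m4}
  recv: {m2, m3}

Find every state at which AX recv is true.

{m0, m1}

Sat(AX recv) = {s : every successor in {m2, m3}} = {m0, m1}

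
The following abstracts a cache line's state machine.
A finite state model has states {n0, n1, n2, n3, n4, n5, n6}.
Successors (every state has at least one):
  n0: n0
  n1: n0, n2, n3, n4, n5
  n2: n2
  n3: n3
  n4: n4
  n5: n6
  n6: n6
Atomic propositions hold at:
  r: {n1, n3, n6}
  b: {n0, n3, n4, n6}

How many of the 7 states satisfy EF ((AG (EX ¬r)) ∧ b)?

Sat(¬r) = {n0, n2, n4, n5}
Sat(EX ¬r) = {s : some successor in {n0, n2, n4, n5}} = {n0, n1, n2, n4}
AG (EX ¬r): greatest fixpoint, start Z0 = {n0, n1, n2, n4}, keep only states in Sat with every successor in Z. Z1 = {n0, n2, n4}; fixed.
Sat(AG (EX ¬r)) = {n0, n2, n4}
Sat((AG (EX ¬r)) ∧ b) = {n0, n4}
EF ((AG (EX ¬r)) ∧ b): least fixpoint, start Z0 = {n0, n4}, add states with some successor in Z. Z1 = {n0, n1, n4}; fixed.
Sat(EF ((AG (EX ¬r)) ∧ b)) = {n0, n1, n4}
|Sat(EF ((AG (EX ¬r)) ∧ b))| = |{n0, n1, n4}| = 3.

3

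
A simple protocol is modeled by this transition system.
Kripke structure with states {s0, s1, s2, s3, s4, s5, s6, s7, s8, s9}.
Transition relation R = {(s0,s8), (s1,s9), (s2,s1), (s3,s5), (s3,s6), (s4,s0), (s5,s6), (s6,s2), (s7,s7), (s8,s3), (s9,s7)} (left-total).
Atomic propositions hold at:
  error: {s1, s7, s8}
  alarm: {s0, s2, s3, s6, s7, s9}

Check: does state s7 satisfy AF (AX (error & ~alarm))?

Sat(~alarm) = {s1, s4, s5, s8}
Sat(error & ~alarm) = {s1, s8}
Sat(AX (error & ~alarm)) = {s : every successor in {s1, s8}} = {s0, s2}
AF (AX (error & ~alarm)): least fixpoint, start Z0 = {s0, s2}, add states with every successor in Z. Z1 = {s0, s2, s4, s6}; Z2 = {s0, s2, s4, s5, s6}; Z3 = {s0, s2, s3, s4, s5, s6}; Z4 = {s0, s2, s3, s4, s5, s6, s8}; fixed.
Sat(AF (AX (error & ~alarm))) = {s0, s2, s3, s4, s5, s6, s8}
s7 ∉ Sat(AF (AX (error & ~alarm))) = {s0, s2, s3, s4, s5, s6, s8}, so the formula does not hold at s7.

No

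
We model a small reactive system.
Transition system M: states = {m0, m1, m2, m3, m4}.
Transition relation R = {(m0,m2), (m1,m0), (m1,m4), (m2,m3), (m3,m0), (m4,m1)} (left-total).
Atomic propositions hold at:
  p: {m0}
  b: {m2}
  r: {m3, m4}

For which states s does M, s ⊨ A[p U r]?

{m3, m4}

A[p U r]: least fixpoint, start Z0 = Sat(r) = {m3, m4}, add states in Sat(p) with every successor in Z. Already a fixed point.
Sat(A[p U r]) = {m3, m4}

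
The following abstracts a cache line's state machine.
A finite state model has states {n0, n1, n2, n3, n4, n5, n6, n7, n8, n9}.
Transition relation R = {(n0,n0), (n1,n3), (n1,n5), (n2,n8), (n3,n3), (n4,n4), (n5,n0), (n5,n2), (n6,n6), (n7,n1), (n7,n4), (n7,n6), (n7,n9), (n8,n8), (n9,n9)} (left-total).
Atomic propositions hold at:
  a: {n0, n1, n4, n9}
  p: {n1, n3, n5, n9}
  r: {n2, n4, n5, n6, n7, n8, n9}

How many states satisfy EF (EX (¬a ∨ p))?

Sat(¬a) = {n2, n3, n5, n6, n7, n8}
Sat(¬a ∨ p) = {n1, n2, n3, n5, n6, n7, n8, n9}
Sat(EX (¬a ∨ p)) = {s : some successor in {n1, n2, n3, n5, n6, n7, n8, n9}} = {n1, n2, n3, n5, n6, n7, n8, n9}
EF (EX (¬a ∨ p)): least fixpoint, start Z0 = {n1, n2, n3, n5, n6, n7, n8, n9}, add states with some successor in Z. Already a fixed point.
Sat(EF (EX (¬a ∨ p))) = {n1, n2, n3, n5, n6, n7, n8, n9}
|Sat(EF (EX (¬a ∨ p)))| = |{n1, n2, n3, n5, n6, n7, n8, n9}| = 8.

8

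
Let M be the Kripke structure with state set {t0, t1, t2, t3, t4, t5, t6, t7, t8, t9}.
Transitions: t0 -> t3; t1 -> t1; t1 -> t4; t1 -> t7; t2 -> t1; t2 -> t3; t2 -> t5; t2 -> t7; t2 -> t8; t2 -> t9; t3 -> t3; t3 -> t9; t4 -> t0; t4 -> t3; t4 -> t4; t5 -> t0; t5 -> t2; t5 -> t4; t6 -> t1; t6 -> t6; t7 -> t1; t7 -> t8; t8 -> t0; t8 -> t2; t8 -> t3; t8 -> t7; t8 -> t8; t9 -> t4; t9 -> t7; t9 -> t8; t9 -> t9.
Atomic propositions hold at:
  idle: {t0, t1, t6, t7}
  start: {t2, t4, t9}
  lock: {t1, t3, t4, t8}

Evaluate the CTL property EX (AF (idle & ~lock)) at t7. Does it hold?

No

Sat(~lock) = {t0, t2, t5, t6, t7, t9}
Sat(idle & ~lock) = {t0, t6, t7}
AF (idle & ~lock): least fixpoint, start Z0 = {t0, t6, t7}, add states with every successor in Z. Already a fixed point.
Sat(AF (idle & ~lock)) = {t0, t6, t7}
Sat(EX (AF (idle & ~lock))) = {s : some successor in {t0, t6, t7}} = {t1, t2, t4, t5, t6, t8, t9}
t7 ∉ Sat(EX (AF (idle & ~lock))) = {t1, t2, t4, t5, t6, t8, t9}, so the formula does not hold at t7.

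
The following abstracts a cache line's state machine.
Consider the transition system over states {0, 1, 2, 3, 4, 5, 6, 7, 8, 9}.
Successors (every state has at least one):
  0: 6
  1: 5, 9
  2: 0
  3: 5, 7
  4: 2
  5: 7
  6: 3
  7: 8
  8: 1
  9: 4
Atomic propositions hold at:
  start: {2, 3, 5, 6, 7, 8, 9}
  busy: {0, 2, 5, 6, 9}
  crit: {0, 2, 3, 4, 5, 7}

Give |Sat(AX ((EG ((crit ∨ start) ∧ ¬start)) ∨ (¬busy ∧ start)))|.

3

Sat(crit ∨ start) = {0, 2, 3, 4, 5, 6, 7, 8, 9}
Sat(¬start) = {0, 1, 4}
Sat((crit ∨ start) ∧ ¬start) = {0, 4}
EG ((crit ∨ start) ∧ ¬start): greatest fixpoint, start Z0 = {0, 4}, keep only states in Sat with some successor in Z. Z1 = ∅; fixed.
Sat(EG ((crit ∨ start) ∧ ¬start)) = ∅
Sat(¬busy) = {1, 3, 4, 7, 8}
Sat(¬busy ∧ start) = {3, 7, 8}
Sat((EG ((crit ∨ start) ∧ ¬start)) ∨ (¬busy ∧ start)) = {3, 7, 8}
Sat(AX ((EG ((crit ∨ start) ∧ ¬start)) ∨ (¬busy ∧ start))) = {s : every successor in {3, 7, 8}} = {5, 6, 7}
|Sat(AX ((EG ((crit ∨ start) ∧ ¬start)) ∨ (¬busy ∧ start)))| = |{5, 6, 7}| = 3.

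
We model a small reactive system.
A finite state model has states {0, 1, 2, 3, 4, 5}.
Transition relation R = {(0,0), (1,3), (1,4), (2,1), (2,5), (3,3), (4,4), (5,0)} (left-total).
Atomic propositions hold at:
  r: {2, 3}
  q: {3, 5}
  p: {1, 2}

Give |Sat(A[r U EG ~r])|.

Sat(~r) = {0, 1, 4, 5}
EG ~r: greatest fixpoint, start Z0 = {0, 1, 4, 5}, keep only states in Sat with some successor in Z. Already a fixed point.
Sat(EG ~r) = {0, 1, 4, 5}
A[r U EG ~r]: least fixpoint, start Z0 = Sat(EG ~r) = {0, 1, 4, 5}, add states in Sat(r) with every successor in Z. Z1 = {0, 1, 2, 4, 5}; fixed.
Sat(A[r U EG ~r]) = {0, 1, 2, 4, 5}
|Sat(A[r U EG ~r])| = |{0, 1, 2, 4, 5}| = 5.

5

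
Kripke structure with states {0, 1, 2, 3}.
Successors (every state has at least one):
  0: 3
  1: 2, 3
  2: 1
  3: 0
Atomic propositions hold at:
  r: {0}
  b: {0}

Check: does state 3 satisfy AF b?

AF b: least fixpoint, start Z0 = {0}, add states with every successor in Z. Z1 = {0, 3}; fixed.
Sat(AF b) = {0, 3}
3 ∈ Sat(AF b) = {0, 3}, so the formula holds at 3.

Yes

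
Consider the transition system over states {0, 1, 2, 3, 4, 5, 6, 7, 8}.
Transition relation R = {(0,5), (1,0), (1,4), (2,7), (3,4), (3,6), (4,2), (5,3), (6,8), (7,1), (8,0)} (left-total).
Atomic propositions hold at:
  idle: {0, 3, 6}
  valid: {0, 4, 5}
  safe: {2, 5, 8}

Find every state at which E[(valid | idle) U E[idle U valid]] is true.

Sat(valid | idle) = {0, 3, 4, 5, 6}
E[idle U valid]: least fixpoint, start Z0 = Sat(valid) = {0, 4, 5}, add states in Sat(idle) with some successor in Z. Z1 = {0, 3, 4, 5}; fixed.
Sat(E[idle U valid]) = {0, 3, 4, 5}
E[(valid | idle) U E[idle U valid]]: least fixpoint, start Z0 = Sat(E[idle U valid]) = {0, 3, 4, 5}, add states in Sat(valid | idle) with some successor in Z. Already a fixed point.
Sat(E[(valid | idle) U E[idle U valid]]) = {0, 3, 4, 5}

{0, 3, 4, 5}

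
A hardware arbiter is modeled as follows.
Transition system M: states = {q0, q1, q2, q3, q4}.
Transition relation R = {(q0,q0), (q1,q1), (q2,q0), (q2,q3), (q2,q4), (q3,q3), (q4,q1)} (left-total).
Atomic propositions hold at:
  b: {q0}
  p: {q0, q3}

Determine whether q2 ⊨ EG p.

EG p: greatest fixpoint, start Z0 = {q0, q3}, keep only states in Sat with some successor in Z. Already a fixed point.
Sat(EG p) = {q0, q3}
q2 ∉ Sat(EG p) = {q0, q3}, so the formula does not hold at q2.

No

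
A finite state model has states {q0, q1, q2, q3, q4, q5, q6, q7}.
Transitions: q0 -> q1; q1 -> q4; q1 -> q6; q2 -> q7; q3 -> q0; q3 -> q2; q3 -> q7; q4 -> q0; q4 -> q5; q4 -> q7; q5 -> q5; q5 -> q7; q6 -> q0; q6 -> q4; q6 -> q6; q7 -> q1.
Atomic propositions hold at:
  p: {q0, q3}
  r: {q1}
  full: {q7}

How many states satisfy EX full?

4

Sat(EX full) = {s : some successor in {q7}} = {q2, q3, q4, q5}
|Sat(EX full)| = |{q2, q3, q4, q5}| = 4.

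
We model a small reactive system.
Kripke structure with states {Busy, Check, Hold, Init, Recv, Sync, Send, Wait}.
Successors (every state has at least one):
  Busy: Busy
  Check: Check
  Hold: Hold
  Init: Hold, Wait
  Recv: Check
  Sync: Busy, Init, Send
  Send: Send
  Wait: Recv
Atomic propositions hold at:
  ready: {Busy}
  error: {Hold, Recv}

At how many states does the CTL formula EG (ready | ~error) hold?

4

Sat(~error) = {Busy, Check, Init, Sync, Send, Wait}
Sat(ready | ~error) = {Busy, Check, Init, Sync, Send, Wait}
EG (ready | ~error): greatest fixpoint, start Z0 = {Busy, Check, Init, Sync, Send, Wait}, keep only states in Sat with some successor in Z. Z1 = {Busy, Check, Init, Sync, Send}; Z2 = {Busy, Check, Sync, Send}; fixed.
Sat(EG (ready | ~error)) = {Busy, Check, Sync, Send}
|Sat(EG (ready | ~error))| = |{Busy, Check, Sync, Send}| = 4.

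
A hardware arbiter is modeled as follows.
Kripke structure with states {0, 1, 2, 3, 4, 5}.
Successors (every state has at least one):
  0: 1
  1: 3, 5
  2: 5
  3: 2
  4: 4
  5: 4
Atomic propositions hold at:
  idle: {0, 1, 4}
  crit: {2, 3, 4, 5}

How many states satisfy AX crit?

5

Sat(AX crit) = {s : every successor in {2, 3, 4, 5}} = {1, 2, 3, 4, 5}
|Sat(AX crit)| = |{1, 2, 3, 4, 5}| = 5.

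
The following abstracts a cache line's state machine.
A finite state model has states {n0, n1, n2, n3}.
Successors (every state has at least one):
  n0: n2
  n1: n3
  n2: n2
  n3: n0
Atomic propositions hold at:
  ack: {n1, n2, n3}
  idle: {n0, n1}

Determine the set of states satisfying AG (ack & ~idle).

{n2}

Sat(~idle) = {n2, n3}
Sat(ack & ~idle) = {n2, n3}
AG (ack & ~idle): greatest fixpoint, start Z0 = {n2, n3}, keep only states in Sat with every successor in Z. Z1 = {n2}; fixed.
Sat(AG (ack & ~idle)) = {n2}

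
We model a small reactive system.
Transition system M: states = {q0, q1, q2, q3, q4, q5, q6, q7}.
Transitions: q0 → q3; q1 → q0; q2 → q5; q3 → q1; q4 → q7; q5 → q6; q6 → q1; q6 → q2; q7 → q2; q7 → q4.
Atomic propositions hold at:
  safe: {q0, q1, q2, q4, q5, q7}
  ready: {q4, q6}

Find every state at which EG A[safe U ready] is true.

A[safe U ready]: least fixpoint, start Z0 = Sat(ready) = {q4, q6}, add states in Sat(safe) with every successor in Z. Z1 = {q4, q5, q6}; Z2 = {q2, q4, q5, q6}; Z3 = {q2, q4, q5, q6, q7}; fixed.
Sat(A[safe U ready]) = {q2, q4, q5, q6, q7}
EG A[safe U ready]: greatest fixpoint, start Z0 = {q2, q4, q5, q6, q7}, keep only states in Sat with some successor in Z. Already a fixed point.
Sat(EG A[safe U ready]) = {q2, q4, q5, q6, q7}

{q2, q4, q5, q6, q7}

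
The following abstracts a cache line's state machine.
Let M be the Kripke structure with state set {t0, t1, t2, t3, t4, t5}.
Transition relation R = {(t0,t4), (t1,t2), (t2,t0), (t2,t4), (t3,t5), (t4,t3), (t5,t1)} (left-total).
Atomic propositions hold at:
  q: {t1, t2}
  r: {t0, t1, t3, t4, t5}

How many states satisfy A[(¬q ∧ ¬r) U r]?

Sat(¬q) = {t0, t3, t4, t5}
Sat(¬r) = {t2}
Sat(¬q ∧ ¬r) = ∅
A[(¬q ∧ ¬r) U r]: least fixpoint, start Z0 = Sat(r) = {t0, t1, t3, t4, t5}, add states in Sat(¬q ∧ ¬r) with every successor in Z. Already a fixed point.
Sat(A[(¬q ∧ ¬r) U r]) = {t0, t1, t3, t4, t5}
|Sat(A[(¬q ∧ ¬r) U r])| = |{t0, t1, t3, t4, t5}| = 5.

5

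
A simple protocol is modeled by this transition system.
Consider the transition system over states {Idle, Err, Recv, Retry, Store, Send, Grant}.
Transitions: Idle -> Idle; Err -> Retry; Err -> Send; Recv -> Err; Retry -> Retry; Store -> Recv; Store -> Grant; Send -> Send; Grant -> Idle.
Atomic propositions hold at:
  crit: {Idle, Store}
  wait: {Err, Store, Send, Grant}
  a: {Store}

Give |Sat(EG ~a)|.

Sat(~a) = {Idle, Err, Recv, Retry, Send, Grant}
EG ~a: greatest fixpoint, start Z0 = {Idle, Err, Recv, Retry, Send, Grant}, keep only states in Sat with some successor in Z. Already a fixed point.
Sat(EG ~a) = {Idle, Err, Recv, Retry, Send, Grant}
|Sat(EG ~a)| = |{Idle, Err, Recv, Retry, Send, Grant}| = 6.

6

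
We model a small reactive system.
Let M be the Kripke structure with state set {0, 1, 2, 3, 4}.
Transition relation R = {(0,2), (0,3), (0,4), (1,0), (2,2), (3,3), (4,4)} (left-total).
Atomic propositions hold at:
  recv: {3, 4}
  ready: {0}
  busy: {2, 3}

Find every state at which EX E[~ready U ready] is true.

Sat(~ready) = {1, 2, 3, 4}
E[~ready U ready]: least fixpoint, start Z0 = Sat(ready) = {0}, add states in Sat(~ready) with some successor in Z. Z1 = {0, 1}; fixed.
Sat(E[~ready U ready]) = {0, 1}
Sat(EX E[~ready U ready]) = {s : some successor in {0, 1}} = {1}

{1}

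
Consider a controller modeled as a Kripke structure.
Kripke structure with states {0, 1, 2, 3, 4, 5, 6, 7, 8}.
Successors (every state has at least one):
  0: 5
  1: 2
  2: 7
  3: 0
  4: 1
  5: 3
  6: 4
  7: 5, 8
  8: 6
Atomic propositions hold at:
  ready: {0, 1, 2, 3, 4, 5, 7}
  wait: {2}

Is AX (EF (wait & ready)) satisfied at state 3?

No

Sat(wait & ready) = {2}
EF (wait & ready): least fixpoint, start Z0 = {2}, add states with some successor in Z. Z1 = {1, 2}; Z2 = {1, 2, 4}; Z3 = {1, 2, 4, 6}; Z4 = {1, 2, 4, 6, 8}; Z5 = {1, 2, 4, 6, 7, 8}; fixed.
Sat(EF (wait & ready)) = {1, 2, 4, 6, 7, 8}
Sat(AX (EF (wait & ready))) = {s : every successor in {1, 2, 4, 6, 7, 8}} = {1, 2, 4, 6, 8}
3 ∉ Sat(AX (EF (wait & ready))) = {1, 2, 4, 6, 8}, so the formula does not hold at 3.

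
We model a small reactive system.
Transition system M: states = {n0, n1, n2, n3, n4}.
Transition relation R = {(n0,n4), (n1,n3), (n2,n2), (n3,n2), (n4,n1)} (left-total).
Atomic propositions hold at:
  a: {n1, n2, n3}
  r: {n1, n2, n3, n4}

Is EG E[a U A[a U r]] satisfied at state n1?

Yes

A[a U r]: least fixpoint, start Z0 = Sat(r) = {n1, n2, n3, n4}, add states in Sat(a) with every successor in Z. Already a fixed point.
Sat(A[a U r]) = {n1, n2, n3, n4}
E[a U A[a U r]]: least fixpoint, start Z0 = Sat(A[a U r]) = {n1, n2, n3, n4}, add states in Sat(a) with some successor in Z. Already a fixed point.
Sat(E[a U A[a U r]]) = {n1, n2, n3, n4}
EG E[a U A[a U r]]: greatest fixpoint, start Z0 = {n1, n2, n3, n4}, keep only states in Sat with some successor in Z. Already a fixed point.
Sat(EG E[a U A[a U r]]) = {n1, n2, n3, n4}
n1 ∈ Sat(EG E[a U A[a U r]]) = {n1, n2, n3, n4}, so the formula holds at n1.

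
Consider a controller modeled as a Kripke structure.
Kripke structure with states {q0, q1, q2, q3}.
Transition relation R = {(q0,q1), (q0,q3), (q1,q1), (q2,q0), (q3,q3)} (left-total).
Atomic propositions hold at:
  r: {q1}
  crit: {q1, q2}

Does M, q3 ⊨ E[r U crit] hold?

No

E[r U crit]: least fixpoint, start Z0 = Sat(crit) = {q1, q2}, add states in Sat(r) with some successor in Z. Already a fixed point.
Sat(E[r U crit]) = {q1, q2}
q3 ∉ Sat(E[r U crit]) = {q1, q2}, so the formula does not hold at q3.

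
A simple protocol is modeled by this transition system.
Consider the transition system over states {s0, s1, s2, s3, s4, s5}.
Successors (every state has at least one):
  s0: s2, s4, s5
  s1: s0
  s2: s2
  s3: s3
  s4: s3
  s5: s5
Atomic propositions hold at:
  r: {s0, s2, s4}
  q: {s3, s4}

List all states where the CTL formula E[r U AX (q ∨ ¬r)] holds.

Sat(¬r) = {s1, s3, s5}
Sat(q ∨ ¬r) = {s1, s3, s4, s5}
Sat(AX (q ∨ ¬r)) = {s : every successor in {s1, s3, s4, s5}} = {s3, s4, s5}
E[r U AX (q ∨ ¬r)]: least fixpoint, start Z0 = Sat(AX (q ∨ ¬r)) = {s3, s4, s5}, add states in Sat(r) with some successor in Z. Z1 = {s0, s3, s4, s5}; fixed.
Sat(E[r U AX (q ∨ ¬r)]) = {s0, s3, s4, s5}

{s0, s3, s4, s5}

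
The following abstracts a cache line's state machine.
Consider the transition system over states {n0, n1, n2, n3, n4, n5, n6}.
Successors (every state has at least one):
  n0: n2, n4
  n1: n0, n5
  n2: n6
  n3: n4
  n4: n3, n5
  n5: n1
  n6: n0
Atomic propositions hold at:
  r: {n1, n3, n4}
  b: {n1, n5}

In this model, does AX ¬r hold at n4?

No

Sat(¬r) = {n0, n2, n5, n6}
Sat(AX ¬r) = {s : every successor in {n0, n2, n5, n6}} = {n1, n2, n6}
n4 ∉ Sat(AX ¬r) = {n1, n2, n6}, so the formula does not hold at n4.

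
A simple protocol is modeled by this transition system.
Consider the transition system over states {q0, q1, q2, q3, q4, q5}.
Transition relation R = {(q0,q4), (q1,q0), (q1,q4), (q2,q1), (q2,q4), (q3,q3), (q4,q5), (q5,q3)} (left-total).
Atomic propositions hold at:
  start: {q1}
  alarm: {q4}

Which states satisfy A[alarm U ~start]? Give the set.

Sat(~start) = {q0, q2, q3, q4, q5}
A[alarm U ~start]: least fixpoint, start Z0 = Sat(~start) = {q0, q2, q3, q4, q5}, add states in Sat(alarm) with every successor in Z. Already a fixed point.
Sat(A[alarm U ~start]) = {q0, q2, q3, q4, q5}

{q0, q2, q3, q4, q5}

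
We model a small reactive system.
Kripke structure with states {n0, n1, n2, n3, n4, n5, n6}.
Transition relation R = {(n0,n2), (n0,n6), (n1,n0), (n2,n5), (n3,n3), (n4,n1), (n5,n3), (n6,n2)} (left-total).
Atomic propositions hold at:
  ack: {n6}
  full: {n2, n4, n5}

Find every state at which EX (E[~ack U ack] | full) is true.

Sat(~ack) = {n0, n1, n2, n3, n4, n5}
E[~ack U ack]: least fixpoint, start Z0 = Sat(ack) = {n6}, add states in Sat(~ack) with some successor in Z. Z1 = {n0, n6}; Z2 = {n0, n1, n6}; Z3 = {n0, n1, n4, n6}; fixed.
Sat(E[~ack U ack]) = {n0, n1, n4, n6}
Sat(E[~ack U ack] | full) = {n0, n1, n2, n4, n5, n6}
Sat(EX (E[~ack U ack] | full)) = {s : some successor in {n0, n1, n2, n4, n5, n6}} = {n0, n1, n2, n4, n6}

{n0, n1, n2, n4, n6}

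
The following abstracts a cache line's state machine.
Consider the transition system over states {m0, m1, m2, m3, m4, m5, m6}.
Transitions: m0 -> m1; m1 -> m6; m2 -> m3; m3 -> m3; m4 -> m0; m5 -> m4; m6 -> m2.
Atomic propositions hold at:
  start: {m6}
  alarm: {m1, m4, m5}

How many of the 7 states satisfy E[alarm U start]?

E[alarm U start]: least fixpoint, start Z0 = Sat(start) = {m6}, add states in Sat(alarm) with some successor in Z. Z1 = {m1, m6}; fixed.
Sat(E[alarm U start]) = {m1, m6}
|Sat(E[alarm U start])| = |{m1, m6}| = 2.

2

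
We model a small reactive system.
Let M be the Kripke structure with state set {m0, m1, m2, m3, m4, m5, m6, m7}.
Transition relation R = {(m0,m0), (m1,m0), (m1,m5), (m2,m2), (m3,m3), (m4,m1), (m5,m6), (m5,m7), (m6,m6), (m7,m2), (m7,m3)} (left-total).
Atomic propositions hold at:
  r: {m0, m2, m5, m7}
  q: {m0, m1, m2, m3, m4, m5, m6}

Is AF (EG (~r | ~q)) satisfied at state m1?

No

Sat(~r) = {m1, m3, m4, m6}
Sat(~q) = {m7}
Sat(~r | ~q) = {m1, m3, m4, m6, m7}
EG (~r | ~q): greatest fixpoint, start Z0 = {m1, m3, m4, m6, m7}, keep only states in Sat with some successor in Z. Z1 = {m3, m4, m6, m7}; Z2 = {m3, m6, m7}; fixed.
Sat(EG (~r | ~q)) = {m3, m6, m7}
AF (EG (~r | ~q)): least fixpoint, start Z0 = {m3, m6, m7}, add states with every successor in Z. Z1 = {m3, m5, m6, m7}; fixed.
Sat(AF (EG (~r | ~q))) = {m3, m5, m6, m7}
m1 ∉ Sat(AF (EG (~r | ~q))) = {m3, m5, m6, m7}, so the formula does not hold at m1.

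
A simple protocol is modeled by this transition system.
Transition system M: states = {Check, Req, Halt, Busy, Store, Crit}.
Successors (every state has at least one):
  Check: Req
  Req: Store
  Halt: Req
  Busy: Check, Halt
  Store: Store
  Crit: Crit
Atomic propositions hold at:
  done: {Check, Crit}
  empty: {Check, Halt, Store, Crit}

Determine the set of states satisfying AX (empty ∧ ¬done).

{Req, Store}

Sat(¬done) = {Req, Halt, Busy, Store}
Sat(empty ∧ ¬done) = {Halt, Store}
Sat(AX (empty ∧ ¬done)) = {s : every successor in {Halt, Store}} = {Req, Store}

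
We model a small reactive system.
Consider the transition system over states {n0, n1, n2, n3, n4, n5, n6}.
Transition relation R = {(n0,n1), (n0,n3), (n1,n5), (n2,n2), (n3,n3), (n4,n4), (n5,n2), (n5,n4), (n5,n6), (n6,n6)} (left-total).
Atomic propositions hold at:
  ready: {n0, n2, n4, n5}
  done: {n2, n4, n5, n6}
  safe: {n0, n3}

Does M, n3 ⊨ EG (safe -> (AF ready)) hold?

No

AF ready: least fixpoint, start Z0 = {n0, n2, n4, n5}, add states with every successor in Z. Z1 = {n0, n1, n2, n4, n5}; fixed.
Sat(AF ready) = {n0, n1, n2, n4, n5}
Sat(safe -> (AF ready)) = {n0, n1, n2, n4, n5, n6}
EG (safe -> (AF ready)): greatest fixpoint, start Z0 = {n0, n1, n2, n4, n5, n6}, keep only states in Sat with some successor in Z. Already a fixed point.
Sat(EG (safe -> (AF ready))) = {n0, n1, n2, n4, n5, n6}
n3 ∉ Sat(EG (safe -> (AF ready))) = {n0, n1, n2, n4, n5, n6}, so the formula does not hold at n3.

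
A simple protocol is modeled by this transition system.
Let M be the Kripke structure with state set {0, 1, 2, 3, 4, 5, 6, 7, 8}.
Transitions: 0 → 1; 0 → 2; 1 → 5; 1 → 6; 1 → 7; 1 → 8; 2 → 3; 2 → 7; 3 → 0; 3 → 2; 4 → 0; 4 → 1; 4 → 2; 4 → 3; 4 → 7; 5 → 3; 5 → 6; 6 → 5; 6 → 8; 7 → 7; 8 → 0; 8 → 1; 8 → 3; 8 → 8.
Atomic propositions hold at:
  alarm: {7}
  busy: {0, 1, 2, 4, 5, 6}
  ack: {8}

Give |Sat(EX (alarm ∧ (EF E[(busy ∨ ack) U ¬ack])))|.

4

Sat(busy ∨ ack) = {0, 1, 2, 4, 5, 6, 8}
Sat(¬ack) = {0, 1, 2, 3, 4, 5, 6, 7}
E[(busy ∨ ack) U ¬ack]: least fixpoint, start Z0 = Sat(¬ack) = {0, 1, 2, 3, 4, 5, 6, 7}, add states in Sat(busy ∨ ack) with some successor in Z. Z1 = {0, 1, 2, 3, 4, 5, 6, 7, 8}; fixed.
Sat(E[(busy ∨ ack) U ¬ack]) = {0, 1, 2, 3, 4, 5, 6, 7, 8}
EF E[(busy ∨ ack) U ¬ack]: least fixpoint, start Z0 = {0, 1, 2, 3, 4, 5, 6, 7, 8}, add states with some successor in Z. Already a fixed point.
Sat(EF E[(busy ∨ ack) U ¬ack]) = {0, 1, 2, 3, 4, 5, 6, 7, 8}
Sat(alarm ∧ (EF E[(busy ∨ ack) U ¬ack])) = {7}
Sat(EX (alarm ∧ (EF E[(busy ∨ ack) U ¬ack]))) = {s : some successor in {7}} = {1, 2, 4, 7}
|Sat(EX (alarm ∧ (EF E[(busy ∨ ack) U ¬ack])))| = |{1, 2, 4, 7}| = 4.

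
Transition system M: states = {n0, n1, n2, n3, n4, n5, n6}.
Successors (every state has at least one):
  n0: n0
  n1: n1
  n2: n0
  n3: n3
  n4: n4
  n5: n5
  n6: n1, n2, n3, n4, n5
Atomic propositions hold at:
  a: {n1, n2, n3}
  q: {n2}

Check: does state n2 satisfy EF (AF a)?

AF a: least fixpoint, start Z0 = {n1, n2, n3}, add states with every successor in Z. Already a fixed point.
Sat(AF a) = {n1, n2, n3}
EF (AF a): least fixpoint, start Z0 = {n1, n2, n3}, add states with some successor in Z. Z1 = {n1, n2, n3, n6}; fixed.
Sat(EF (AF a)) = {n1, n2, n3, n6}
n2 ∈ Sat(EF (AF a)) = {n1, n2, n3, n6}, so the formula holds at n2.

Yes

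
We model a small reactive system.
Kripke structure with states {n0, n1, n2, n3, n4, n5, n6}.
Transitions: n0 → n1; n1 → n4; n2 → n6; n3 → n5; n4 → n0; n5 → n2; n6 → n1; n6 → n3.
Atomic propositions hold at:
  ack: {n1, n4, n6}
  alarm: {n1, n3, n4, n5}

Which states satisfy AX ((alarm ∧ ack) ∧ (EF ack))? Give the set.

{n0, n1}

Sat(alarm ∧ ack) = {n1, n4}
EF ack: least fixpoint, start Z0 = {n1, n4, n6}, add states with some successor in Z. Z1 = {n0, n1, n2, n4, n6}; Z2 = {n0, n1, n2, n4, n5, n6}; Z3 = {n0, n1, n2, n3, n4, n5, n6}; fixed.
Sat(EF ack) = {n0, n1, n2, n3, n4, n5, n6}
Sat((alarm ∧ ack) ∧ (EF ack)) = {n1, n4}
Sat(AX ((alarm ∧ ack) ∧ (EF ack))) = {s : every successor in {n1, n4}} = {n0, n1}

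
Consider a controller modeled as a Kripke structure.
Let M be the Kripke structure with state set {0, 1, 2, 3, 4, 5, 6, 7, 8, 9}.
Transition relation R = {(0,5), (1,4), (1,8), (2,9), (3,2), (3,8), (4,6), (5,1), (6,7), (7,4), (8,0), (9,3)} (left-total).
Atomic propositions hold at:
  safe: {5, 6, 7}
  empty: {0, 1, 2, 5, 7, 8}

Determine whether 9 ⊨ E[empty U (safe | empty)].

Sat(safe | empty) = {0, 1, 2, 5, 6, 7, 8}
E[empty U (safe | empty)]: least fixpoint, start Z0 = Sat((safe | empty)) = {0, 1, 2, 5, 6, 7, 8}, add states in Sat(empty) with some successor in Z. Already a fixed point.
Sat(E[empty U (safe | empty)]) = {0, 1, 2, 5, 6, 7, 8}
9 ∉ Sat(E[empty U (safe | empty)]) = {0, 1, 2, 5, 6, 7, 8}, so the formula does not hold at 9.

No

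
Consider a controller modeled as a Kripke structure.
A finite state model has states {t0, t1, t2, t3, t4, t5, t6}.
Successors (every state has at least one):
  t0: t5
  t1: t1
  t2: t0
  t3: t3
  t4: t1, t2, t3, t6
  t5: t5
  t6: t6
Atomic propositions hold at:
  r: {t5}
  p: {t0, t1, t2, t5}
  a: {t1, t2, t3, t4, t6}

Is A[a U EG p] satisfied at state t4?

EG p: greatest fixpoint, start Z0 = {t0, t1, t2, t5}, keep only states in Sat with some successor in Z. Already a fixed point.
Sat(EG p) = {t0, t1, t2, t5}
A[a U EG p]: least fixpoint, start Z0 = Sat(EG p) = {t0, t1, t2, t5}, add states in Sat(a) with every successor in Z. Already a fixed point.
Sat(A[a U EG p]) = {t0, t1, t2, t5}
t4 ∉ Sat(A[a U EG p]) = {t0, t1, t2, t5}, so the formula does not hold at t4.

No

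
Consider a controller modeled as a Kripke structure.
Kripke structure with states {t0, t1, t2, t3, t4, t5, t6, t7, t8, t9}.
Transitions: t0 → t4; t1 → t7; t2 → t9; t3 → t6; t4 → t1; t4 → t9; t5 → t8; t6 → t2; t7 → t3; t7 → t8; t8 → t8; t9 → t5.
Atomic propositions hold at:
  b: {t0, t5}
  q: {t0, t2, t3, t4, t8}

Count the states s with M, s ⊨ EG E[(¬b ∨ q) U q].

5

Sat(¬b) = {t1, t2, t3, t4, t6, t7, t8, t9}
Sat(¬b ∨ q) = {t0, t1, t2, t3, t4, t6, t7, t8, t9}
E[(¬b ∨ q) U q]: least fixpoint, start Z0 = Sat(q) = {t0, t2, t3, t4, t8}, add states in Sat(¬b ∨ q) with some successor in Z. Z1 = {t0, t2, t3, t4, t6, t7, t8}; Z2 = {t0, t1, t2, t3, t4, t6, t7, t8}; fixed.
Sat(E[(¬b ∨ q) U q]) = {t0, t1, t2, t3, t4, t6, t7, t8}
EG E[(¬b ∨ q) U q]: greatest fixpoint, start Z0 = {t0, t1, t2, t3, t4, t6, t7, t8}, keep only states in Sat with some successor in Z. Z1 = {t0, t1, t3, t4, t6, t7, t8}; Z2 = {t0, t1, t3, t4, t7, t8}; Z3 = {t0, t1, t4, t7, t8}; fixed.
Sat(EG E[(¬b ∨ q) U q]) = {t0, t1, t4, t7, t8}
|Sat(EG E[(¬b ∨ q) U q])| = |{t0, t1, t4, t7, t8}| = 5.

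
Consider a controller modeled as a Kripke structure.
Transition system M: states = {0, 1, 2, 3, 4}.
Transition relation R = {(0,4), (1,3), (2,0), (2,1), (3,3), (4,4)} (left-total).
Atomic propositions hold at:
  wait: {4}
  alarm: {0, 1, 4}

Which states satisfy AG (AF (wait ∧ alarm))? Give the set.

Sat(wait ∧ alarm) = {4}
AF (wait ∧ alarm): least fixpoint, start Z0 = {4}, add states with every successor in Z. Z1 = {0, 4}; fixed.
Sat(AF (wait ∧ alarm)) = {0, 4}
AG (AF (wait ∧ alarm)): greatest fixpoint, start Z0 = {0, 4}, keep only states in Sat with every successor in Z. Already a fixed point.
Sat(AG (AF (wait ∧ alarm))) = {0, 4}

{0, 4}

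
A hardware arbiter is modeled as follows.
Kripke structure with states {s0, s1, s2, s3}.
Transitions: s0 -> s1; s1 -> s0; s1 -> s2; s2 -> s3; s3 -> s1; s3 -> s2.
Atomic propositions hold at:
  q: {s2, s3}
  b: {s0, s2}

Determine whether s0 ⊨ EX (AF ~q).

Yes

Sat(~q) = {s0, s1}
AF ~q: least fixpoint, start Z0 = {s0, s1}, add states with every successor in Z. Already a fixed point.
Sat(AF ~q) = {s0, s1}
Sat(EX (AF ~q)) = {s : some successor in {s0, s1}} = {s0, s1, s3}
s0 ∈ Sat(EX (AF ~q)) = {s0, s1, s3}, so the formula holds at s0.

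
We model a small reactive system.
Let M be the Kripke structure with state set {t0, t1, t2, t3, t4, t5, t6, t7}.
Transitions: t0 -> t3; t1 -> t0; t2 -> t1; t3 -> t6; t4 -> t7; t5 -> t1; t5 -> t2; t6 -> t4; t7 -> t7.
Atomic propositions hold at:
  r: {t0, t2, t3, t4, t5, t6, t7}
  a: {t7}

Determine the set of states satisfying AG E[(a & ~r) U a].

Sat(~r) = {t1}
Sat(a & ~r) = ∅
E[(a & ~r) U a]: least fixpoint, start Z0 = Sat(a) = {t7}, add states in Sat(a & ~r) with some successor in Z. Already a fixed point.
Sat(E[(a & ~r) U a]) = {t7}
AG E[(a & ~r) U a]: greatest fixpoint, start Z0 = {t7}, keep only states in Sat with every successor in Z. Already a fixed point.
Sat(AG E[(a & ~r) U a]) = {t7}

{t7}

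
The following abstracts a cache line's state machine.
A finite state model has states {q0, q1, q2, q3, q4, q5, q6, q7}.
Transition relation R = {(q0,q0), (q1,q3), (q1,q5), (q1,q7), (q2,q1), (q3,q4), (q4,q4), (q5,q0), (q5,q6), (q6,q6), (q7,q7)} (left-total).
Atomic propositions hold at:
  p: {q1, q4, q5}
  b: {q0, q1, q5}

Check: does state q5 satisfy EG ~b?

No

Sat(~b) = {q2, q3, q4, q6, q7}
EG ~b: greatest fixpoint, start Z0 = {q2, q3, q4, q6, q7}, keep only states in Sat with some successor in Z. Z1 = {q3, q4, q6, q7}; fixed.
Sat(EG ~b) = {q3, q4, q6, q7}
q5 ∉ Sat(EG ~b) = {q3, q4, q6, q7}, so the formula does not hold at q5.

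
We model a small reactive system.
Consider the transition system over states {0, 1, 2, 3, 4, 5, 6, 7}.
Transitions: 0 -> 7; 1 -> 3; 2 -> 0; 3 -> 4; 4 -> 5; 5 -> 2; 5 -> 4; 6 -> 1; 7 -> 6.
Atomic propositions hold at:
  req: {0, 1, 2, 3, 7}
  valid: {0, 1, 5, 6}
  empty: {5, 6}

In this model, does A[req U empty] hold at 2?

A[req U empty]: least fixpoint, start Z0 = Sat(empty) = {5, 6}, add states in Sat(req) with every successor in Z. Z1 = {5, 6, 7}; Z2 = {0, 5, 6, 7}; Z3 = {0, 2, 5, 6, 7}; fixed.
Sat(A[req U empty]) = {0, 2, 5, 6, 7}
2 ∈ Sat(A[req U empty]) = {0, 2, 5, 6, 7}, so the formula holds at 2.

Yes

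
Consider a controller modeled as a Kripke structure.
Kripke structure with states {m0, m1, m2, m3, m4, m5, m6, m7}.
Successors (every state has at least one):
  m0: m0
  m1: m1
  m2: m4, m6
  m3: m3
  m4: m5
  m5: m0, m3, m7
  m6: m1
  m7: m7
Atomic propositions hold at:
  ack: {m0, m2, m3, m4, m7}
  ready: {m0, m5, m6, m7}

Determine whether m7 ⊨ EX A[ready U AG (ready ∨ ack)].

Yes

Sat(ready ∨ ack) = {m0, m2, m3, m4, m5, m6, m7}
AG (ready ∨ ack): greatest fixpoint, start Z0 = {m0, m2, m3, m4, m5, m6, m7}, keep only states in Sat with every successor in Z. Z1 = {m0, m2, m3, m4, m5, m7}; Z2 = {m0, m3, m4, m5, m7}; fixed.
Sat(AG (ready ∨ ack)) = {m0, m3, m4, m5, m7}
A[ready U AG (ready ∨ ack)]: least fixpoint, start Z0 = Sat(AG (ready ∨ ack)) = {m0, m3, m4, m5, m7}, add states in Sat(ready) with every successor in Z. Already a fixed point.
Sat(A[ready U AG (ready ∨ ack)]) = {m0, m3, m4, m5, m7}
Sat(EX A[ready U AG (ready ∨ ack)]) = {s : some successor in {m0, m3, m4, m5, m7}} = {m0, m2, m3, m4, m5, m7}
m7 ∈ Sat(EX A[ready U AG (ready ∨ ack)]) = {m0, m2, m3, m4, m5, m7}, so the formula holds at m7.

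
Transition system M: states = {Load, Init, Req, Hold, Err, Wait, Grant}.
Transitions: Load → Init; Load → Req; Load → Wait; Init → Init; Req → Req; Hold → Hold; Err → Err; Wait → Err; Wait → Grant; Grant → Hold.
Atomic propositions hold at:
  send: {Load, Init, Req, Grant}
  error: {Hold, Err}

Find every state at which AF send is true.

{Load, Init, Req, Grant}

AF send: least fixpoint, start Z0 = {Load, Init, Req, Grant}, add states with every successor in Z. Already a fixed point.
Sat(AF send) = {Load, Init, Req, Grant}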